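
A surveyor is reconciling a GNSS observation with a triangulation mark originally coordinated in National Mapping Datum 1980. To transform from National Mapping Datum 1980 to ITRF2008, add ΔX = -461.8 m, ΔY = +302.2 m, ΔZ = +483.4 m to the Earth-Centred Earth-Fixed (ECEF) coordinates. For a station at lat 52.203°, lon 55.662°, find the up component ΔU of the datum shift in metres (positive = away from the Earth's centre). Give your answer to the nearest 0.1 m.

At φ = 52.203°, λ = 55.662°: sin φ = 0.790187, cos φ = 0.612866, sin λ = 0.825724, cos λ = 0.564074.
ΔU = cos φ cos λ·ΔX + cos φ sin λ·ΔY + sin φ·ΔZ = (0.612866)(0.564074)(-461.8) + (0.612866)(0.825724)(302.2) + (0.790187)(483.4) = 375.26 m.

ΔU = 375.3 m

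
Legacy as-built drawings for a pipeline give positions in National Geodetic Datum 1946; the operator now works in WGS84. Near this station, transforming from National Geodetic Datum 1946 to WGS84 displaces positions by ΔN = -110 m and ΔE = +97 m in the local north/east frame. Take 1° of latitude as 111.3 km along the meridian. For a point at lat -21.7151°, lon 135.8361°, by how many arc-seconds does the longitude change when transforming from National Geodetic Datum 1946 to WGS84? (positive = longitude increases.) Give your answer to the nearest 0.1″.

Δλ = 3.4″

At latitude -21.7151°, cos φ = 0.929035.
1° of longitude at this latitude = 111.3 × cos φ = 103.40 km, so Δλ = 97.0 / 103401.6 = 0.0009381° = 3.377″.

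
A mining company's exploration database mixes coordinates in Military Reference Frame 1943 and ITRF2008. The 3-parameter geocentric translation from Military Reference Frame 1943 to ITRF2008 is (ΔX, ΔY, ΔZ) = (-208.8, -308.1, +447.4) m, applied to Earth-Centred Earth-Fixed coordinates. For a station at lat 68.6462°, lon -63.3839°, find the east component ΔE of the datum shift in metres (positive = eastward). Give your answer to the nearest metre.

At φ = 68.6462°, λ = -63.3839°: sin φ = 0.931350, cos φ = 0.364126, sin λ = -0.894028, cos λ = 0.448010.
ΔE = −sin λ·ΔX + cos λ·ΔY = −(-0.894028)·(-208.8) + (0.448010)·(-308.1) = -324.71 m.

ΔE = -325 m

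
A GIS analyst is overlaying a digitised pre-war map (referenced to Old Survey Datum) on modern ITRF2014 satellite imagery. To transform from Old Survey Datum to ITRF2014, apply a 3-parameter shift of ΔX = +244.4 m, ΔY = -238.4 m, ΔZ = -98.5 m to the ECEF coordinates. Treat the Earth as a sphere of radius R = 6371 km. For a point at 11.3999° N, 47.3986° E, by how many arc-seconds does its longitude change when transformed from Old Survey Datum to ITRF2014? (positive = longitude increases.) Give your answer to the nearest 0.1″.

Δλ = -11.3″

sin φ = 0.197656, cos φ = 0.980272, sin λ = 0.736081, cos λ = 0.676894.
East component: ΔE = −sin λ·ΔX + cos λ·ΔY = −(0.736081)(244.4) + (0.676894)(-238.4) = -341.27 m.
1° of latitude spans πR/180 = 111195 m; at latitude φ, 1° of longitude spans that × cos φ = 109001.2 m, so Δλ = -341.27 / 109001.2 × 3600 = -11.271″.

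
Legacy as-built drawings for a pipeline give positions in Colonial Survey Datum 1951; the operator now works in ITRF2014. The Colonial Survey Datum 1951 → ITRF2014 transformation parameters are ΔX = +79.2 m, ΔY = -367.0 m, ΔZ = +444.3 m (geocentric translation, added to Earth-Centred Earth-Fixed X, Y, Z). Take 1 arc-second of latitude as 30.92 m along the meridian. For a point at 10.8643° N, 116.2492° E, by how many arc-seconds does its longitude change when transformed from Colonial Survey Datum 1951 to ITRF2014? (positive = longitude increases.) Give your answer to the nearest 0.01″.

sin φ = 0.188484, cos φ = 0.982076, sin λ = 0.896879, cos λ = -0.442276.
East component: ΔE = −sin λ·ΔX + cos λ·ΔY = −(0.896879)(79.2) + (-0.442276)(-367.0) = 91.28 m.
1° of latitude spans 3600 × 30.92 = 111312 m; at latitude φ, 1° of longitude spans that × cos φ = 109316.9 m, so Δλ = 91.28 / 109316.9 × 3600 = 3.006″.

Δλ = 3.01″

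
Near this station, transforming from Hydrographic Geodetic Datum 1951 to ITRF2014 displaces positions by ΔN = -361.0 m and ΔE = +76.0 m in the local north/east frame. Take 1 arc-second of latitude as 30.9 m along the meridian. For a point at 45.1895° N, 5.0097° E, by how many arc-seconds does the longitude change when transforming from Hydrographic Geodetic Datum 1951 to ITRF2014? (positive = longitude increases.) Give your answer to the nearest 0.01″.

At latitude 45.1895°, cos φ = 0.704764.
1″ of longitude at this latitude = 30.90 × cos φ = 21.7772 m, so Δλ = 76.0 / 21.7772 = 3.490″.

Δλ = 3.49″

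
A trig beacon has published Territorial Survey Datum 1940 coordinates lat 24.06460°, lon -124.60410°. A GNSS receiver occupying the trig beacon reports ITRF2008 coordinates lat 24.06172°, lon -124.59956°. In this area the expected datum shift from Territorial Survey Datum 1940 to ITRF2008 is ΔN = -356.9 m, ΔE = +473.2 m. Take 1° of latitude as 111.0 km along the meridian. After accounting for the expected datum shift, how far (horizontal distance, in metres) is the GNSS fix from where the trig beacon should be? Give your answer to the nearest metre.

39 m

Observed coordinate differences: Δφ = -0.00288°, Δλ = +0.00454°.
Converting to metres (1° lat = 111000 m, cos φ = 0.913086): observed ΔN = -319.7 m, observed ΔE = 460.1 m.
Subtracting the expected shift leaves a residual of -319.7 − (-356.9) = 37.2 m north and 460.1 − (473.2) = -13.1 m east.
Residual distance = √(37.2² + (-13.1)²) = 39.4 m.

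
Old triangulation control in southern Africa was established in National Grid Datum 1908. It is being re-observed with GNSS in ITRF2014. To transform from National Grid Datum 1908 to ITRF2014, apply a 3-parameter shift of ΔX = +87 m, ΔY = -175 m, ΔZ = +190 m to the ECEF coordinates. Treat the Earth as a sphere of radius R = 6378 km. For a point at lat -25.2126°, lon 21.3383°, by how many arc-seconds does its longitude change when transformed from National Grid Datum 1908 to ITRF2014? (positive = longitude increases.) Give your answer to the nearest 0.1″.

sin φ = -0.425978, cos φ = 0.904733, sin λ = 0.363874, cos λ = 0.931448.
East component: ΔE = −sin λ·ΔX + cos λ·ΔY = −(0.363874)(87) + (0.931448)(-175) = -194.66 m.
1° of latitude spans πR/180 = 111317 m; at latitude φ, 1° of longitude spans that × cos φ = 100712.3 m, so Δλ = -194.66 / 100712.3 × 3600 = -6.958″.

Δλ = -7.0″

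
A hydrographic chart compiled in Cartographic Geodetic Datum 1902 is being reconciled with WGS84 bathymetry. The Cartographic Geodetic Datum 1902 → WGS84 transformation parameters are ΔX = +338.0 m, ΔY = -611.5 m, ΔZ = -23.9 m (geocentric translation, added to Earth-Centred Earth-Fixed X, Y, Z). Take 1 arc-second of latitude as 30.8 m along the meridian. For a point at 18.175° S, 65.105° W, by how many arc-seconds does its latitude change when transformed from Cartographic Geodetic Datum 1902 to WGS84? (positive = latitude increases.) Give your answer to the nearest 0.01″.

Δφ = 6.32″

sin φ = -0.311920, cos φ = 0.950108, sin λ = -0.907081, cos λ = 0.420957.
North component: ΔN = −sin φ cos λ·ΔX − sin φ sin λ·ΔY + cos φ·ΔZ = −(-0.311920)(0.420957)(338.0) − (-0.311920)(-0.907081)(-611.5) + (0.950108)(-23.9) = 194.69 m.
1° of latitude spans 3600 × 30.80 = 110880 m, so Δφ = 194.69 / 110880 × 3600 = 6.321″.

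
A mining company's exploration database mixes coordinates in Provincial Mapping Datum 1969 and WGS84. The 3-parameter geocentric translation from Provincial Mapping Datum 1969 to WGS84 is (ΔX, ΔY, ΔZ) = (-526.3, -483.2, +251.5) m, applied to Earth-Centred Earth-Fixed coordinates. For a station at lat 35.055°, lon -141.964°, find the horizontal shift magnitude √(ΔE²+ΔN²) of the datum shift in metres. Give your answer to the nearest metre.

211 m

At φ = 35.055°, λ = -141.964°: sin φ = 0.574363, cos φ = 0.818601, sin λ = -0.616156, cos λ = -0.787624.
ΔE = −sin λ·ΔX + cos λ·ΔY = −(-0.616156)·(-526.3) + (-0.787624)·(-483.2) = 56.30 m.
ΔN = −sin φ cos λ·ΔX − sin φ sin λ·ΔY + cos φ·ΔZ = −(0.574363)(-0.787624)(-526.3) − (0.574363)(-0.616156)(-483.2) + (0.818601)(251.5) = -203.21 m.
Horizontal magnitude = √(ΔE² + ΔN²) = √(56.30² + (-203.21)²) = 210.87 m.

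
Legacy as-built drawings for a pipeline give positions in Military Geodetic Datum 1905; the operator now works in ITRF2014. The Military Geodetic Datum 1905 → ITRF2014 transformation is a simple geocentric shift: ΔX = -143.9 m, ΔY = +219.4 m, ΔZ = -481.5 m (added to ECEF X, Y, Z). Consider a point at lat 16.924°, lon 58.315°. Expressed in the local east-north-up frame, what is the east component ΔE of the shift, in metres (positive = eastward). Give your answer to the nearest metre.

ΔE = 238 m

The local east axis at (φ, λ) is (−sin λ, cos λ, 0), so ΔE = −sin(58.315°)·(-143.9) + cos(58.315°)·219.4 = 237.69 m.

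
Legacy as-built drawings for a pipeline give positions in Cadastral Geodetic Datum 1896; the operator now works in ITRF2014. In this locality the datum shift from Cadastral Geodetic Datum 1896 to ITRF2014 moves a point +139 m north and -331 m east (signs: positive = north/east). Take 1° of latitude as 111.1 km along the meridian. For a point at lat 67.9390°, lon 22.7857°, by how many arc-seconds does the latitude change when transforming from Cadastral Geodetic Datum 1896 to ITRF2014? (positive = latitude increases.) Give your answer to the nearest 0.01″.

Δφ = 4.50″

1° of latitude = 111.1 km, so Δφ = 139.0 / 111100 = 0.0012511° = 4.504″.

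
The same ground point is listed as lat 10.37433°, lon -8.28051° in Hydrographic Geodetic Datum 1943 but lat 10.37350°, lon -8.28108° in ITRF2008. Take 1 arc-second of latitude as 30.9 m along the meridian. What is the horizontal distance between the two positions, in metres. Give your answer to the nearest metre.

Δφ = 10.37350° − 10.37433° = -0.00083°; Δλ = -8.28108° − -8.28051° = -0.00057°.
1° of latitude = 3600 × 30.90 = 111240 m.
ΔN = Δφ × 111240 = -92.3 m; ΔE = Δλ × 111240 × cos(10.37433°) = -0.00057 × 111240 × 0.983652 = -62.4 m.
Distance = √(ΔE² + ΔN²) = √((-62.4)² + (-92.3)²) = 111.4 m.

111 m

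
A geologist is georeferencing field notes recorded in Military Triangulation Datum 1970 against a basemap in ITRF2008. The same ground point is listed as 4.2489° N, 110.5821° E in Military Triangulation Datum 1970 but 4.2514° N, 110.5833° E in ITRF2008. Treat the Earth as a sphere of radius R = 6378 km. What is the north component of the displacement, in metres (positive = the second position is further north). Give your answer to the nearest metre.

ΔN = 278 m

Δφ = 4.2514° − 4.2489° = +0.0025°; Δλ = 110.5833° − 110.5821° = +0.0012°.
1° along a meridian = πR/180 = 111317 m.
ΔN = Δφ × 111317 = 278.3 m; ΔE = Δλ × 111317 × cos(4.2489°) = +0.0012 × 111317 × 0.997252 = 133.2 m.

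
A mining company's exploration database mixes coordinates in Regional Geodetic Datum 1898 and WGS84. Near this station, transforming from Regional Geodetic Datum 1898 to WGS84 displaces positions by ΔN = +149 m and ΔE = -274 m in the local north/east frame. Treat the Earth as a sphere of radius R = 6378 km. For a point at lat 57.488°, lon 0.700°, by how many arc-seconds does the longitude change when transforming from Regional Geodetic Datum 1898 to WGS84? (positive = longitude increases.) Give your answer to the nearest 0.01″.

At latitude 57.488°, cos φ = 0.537476.
One radian of longitude at latitude φ spans R cos φ, so Δλ = ΔE / (R cos φ) = -274.0 / (6378000 × 0.537476) = -7.9929e-05 rad = -16.487″.

Δλ = -16.49″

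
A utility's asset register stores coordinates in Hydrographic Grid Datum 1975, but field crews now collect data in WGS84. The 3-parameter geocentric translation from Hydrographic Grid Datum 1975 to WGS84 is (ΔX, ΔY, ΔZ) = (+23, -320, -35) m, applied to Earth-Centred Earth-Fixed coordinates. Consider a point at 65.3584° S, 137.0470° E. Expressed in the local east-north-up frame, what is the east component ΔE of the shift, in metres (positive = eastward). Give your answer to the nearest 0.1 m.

ΔE = 218.5 m

The local east axis at (φ, λ) is (−sin λ, cos λ, 0), so ΔE = −sin(137.0470°)·23 + cos(137.0470°)·(-320) = 218.54 m.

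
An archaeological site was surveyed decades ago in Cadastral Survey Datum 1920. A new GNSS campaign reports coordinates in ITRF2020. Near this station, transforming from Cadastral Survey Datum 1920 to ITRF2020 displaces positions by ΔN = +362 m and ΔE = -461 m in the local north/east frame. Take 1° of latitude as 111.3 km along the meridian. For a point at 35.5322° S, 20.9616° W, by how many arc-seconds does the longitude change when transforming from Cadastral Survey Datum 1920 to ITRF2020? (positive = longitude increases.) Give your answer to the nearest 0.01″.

Δλ = -18.32″

At latitude -35.5322°, cos φ = 0.813789.
1° of longitude at this latitude = 111.3 × cos φ = 90.57 km, so Δλ = -461.0 / 90574.7 = -0.0050897° = -18.323″.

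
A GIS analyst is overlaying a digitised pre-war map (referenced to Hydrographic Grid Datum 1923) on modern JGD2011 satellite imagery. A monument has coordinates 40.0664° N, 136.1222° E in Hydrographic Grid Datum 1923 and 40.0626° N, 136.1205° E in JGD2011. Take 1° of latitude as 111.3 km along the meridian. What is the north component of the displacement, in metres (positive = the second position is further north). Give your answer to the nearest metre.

Δφ = 40.0626° − 40.0664° = -0.0038°; Δλ = 136.1205° − 136.1222° = -0.0017°.
ΔN = Δφ × 111300 = -422.9 m; ΔE = Δλ × 111300 × cos(40.0664°) = -0.0017 × 111300 × 0.765299 = -144.8 m.

ΔN = -423 m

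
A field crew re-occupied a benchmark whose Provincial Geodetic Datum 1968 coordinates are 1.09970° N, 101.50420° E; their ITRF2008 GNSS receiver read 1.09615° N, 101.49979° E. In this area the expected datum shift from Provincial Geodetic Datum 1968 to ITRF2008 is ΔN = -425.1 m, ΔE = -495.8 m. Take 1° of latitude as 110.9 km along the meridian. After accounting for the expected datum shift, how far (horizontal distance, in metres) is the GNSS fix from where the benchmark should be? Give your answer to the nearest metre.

32 m

Observed coordinate differences: Δφ = -0.00355°, Δλ = -0.00441°.
Converting to metres (1° lat = 110900 m, cos φ = 0.999816): observed ΔN = -393.7 m, observed ΔE = -489.0 m.
Subtracting the expected shift leaves a residual of -393.7 − (-425.1) = 31.4 m north and -489.0 − (-495.8) = 6.8 m east.
Residual distance = √(31.4² + 6.8²) = 32.1 m.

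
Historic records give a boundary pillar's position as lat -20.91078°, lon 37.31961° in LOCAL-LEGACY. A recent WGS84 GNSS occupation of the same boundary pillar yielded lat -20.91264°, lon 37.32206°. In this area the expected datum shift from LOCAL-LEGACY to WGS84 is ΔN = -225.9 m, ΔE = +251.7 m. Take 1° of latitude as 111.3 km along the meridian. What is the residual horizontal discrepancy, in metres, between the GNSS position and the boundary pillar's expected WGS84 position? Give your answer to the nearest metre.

19 m

Observed coordinate differences: Δφ = -0.00186°, Δλ = +0.00245°.
Converting to metres (1° lat = 111300 m, cos φ = 0.934137): observed ΔN = -207.0 m, observed ΔE = 254.7 m.
Subtracting the expected shift leaves a residual of -207.0 − (-225.9) = 18.9 m north and 254.7 − (251.7) = 3.0 m east.
Residual distance = √(18.9² + 3.0²) = 19.1 m.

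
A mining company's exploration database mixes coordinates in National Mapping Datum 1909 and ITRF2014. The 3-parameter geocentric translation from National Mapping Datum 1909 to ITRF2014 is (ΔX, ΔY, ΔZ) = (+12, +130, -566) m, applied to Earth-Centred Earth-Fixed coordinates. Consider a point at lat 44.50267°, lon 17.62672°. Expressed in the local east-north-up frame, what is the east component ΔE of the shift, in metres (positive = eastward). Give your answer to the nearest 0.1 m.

ΔE = 120.3 m

The local east axis at (φ, λ) is (−sin λ, cos λ, 0), so ΔE = −sin(17.62672°)·12 + cos(17.62672°)·130 = 120.26 m.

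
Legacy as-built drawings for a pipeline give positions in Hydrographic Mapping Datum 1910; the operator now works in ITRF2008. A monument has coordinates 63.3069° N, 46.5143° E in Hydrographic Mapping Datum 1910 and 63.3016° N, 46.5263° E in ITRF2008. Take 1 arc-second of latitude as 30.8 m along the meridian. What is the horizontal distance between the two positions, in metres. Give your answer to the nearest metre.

Δφ = 63.3016° − 63.3069° = -0.0053°; Δλ = 46.5263° − 46.5143° = +0.0120°.
1° of latitude = 3600 × 30.80 = 110880 m.
ΔN = Δφ × 110880 = -587.7 m; ΔE = Δλ × 110880 × cos(63.3069°) = +0.0120 × 110880 × 0.449211 = 597.7 m.
Distance = √(ΔE² + ΔN²) = √(597.7² + (-587.7)²) = 838.2 m.

838 m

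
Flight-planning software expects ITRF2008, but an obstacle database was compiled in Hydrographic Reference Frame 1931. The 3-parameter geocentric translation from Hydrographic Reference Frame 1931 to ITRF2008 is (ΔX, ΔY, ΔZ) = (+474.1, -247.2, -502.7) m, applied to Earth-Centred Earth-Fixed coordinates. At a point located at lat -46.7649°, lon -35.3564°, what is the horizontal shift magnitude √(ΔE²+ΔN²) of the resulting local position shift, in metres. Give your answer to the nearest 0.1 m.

83.8 m

At φ = -46.7649°, λ = -35.3564°: sin φ = -0.728549, cos φ = 0.684994, sin λ = -0.578661, cos λ = 0.815568.
ΔE = −sin λ·ΔX + cos λ·ΔY = −(-0.578661)·(474.1) + (0.815568)·(-247.2) = 72.73 m.
ΔN = −sin φ cos λ·ΔX − sin φ sin λ·ΔY + cos φ·ΔZ = −(-0.728549)(0.815568)(474.1) − (-0.728549)(-0.578661)(-247.2) + (0.684994)(-502.7) = 41.57 m.
Horizontal magnitude = √(ΔE² + ΔN²) = √(72.73² + 41.57²) = 83.78 m.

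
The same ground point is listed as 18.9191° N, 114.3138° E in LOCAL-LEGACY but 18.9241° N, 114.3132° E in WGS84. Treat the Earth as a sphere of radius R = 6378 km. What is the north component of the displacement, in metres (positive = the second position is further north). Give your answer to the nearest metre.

ΔN = 557 m

Δφ = 18.9241° − 18.9191° = +0.0050°; Δλ = 114.3132° − 114.3138° = -0.0006°.
1° along a meridian = πR/180 = 111317 m.
ΔN = Δφ × 111317 = 556.6 m; ΔE = Δλ × 111317 × cos(18.9191°) = -0.0006 × 111317 × 0.945977 = -63.2 m.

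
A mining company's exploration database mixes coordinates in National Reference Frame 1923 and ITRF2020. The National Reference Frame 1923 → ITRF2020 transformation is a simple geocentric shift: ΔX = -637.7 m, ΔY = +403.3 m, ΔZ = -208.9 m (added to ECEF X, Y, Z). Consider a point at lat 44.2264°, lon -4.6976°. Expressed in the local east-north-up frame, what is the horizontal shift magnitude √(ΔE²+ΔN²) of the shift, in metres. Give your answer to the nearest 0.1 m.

The local east axis at (φ, λ) is (−sin λ, cos λ, 0), so ΔE = −sin(-4.6976°)·(-637.7) + cos(-4.6976°)·403.3 = 349.72 m.
The local north axis is (−sin φ cos λ, −sin φ sin λ, cos φ), giving ΔN = 443.299 + 23.038 − 149.696 = 316.64 m.
Horizontal magnitude = √(ΔE² + ΔN²) = √(349.72² + 316.64²) = 471.77 m.

471.8 m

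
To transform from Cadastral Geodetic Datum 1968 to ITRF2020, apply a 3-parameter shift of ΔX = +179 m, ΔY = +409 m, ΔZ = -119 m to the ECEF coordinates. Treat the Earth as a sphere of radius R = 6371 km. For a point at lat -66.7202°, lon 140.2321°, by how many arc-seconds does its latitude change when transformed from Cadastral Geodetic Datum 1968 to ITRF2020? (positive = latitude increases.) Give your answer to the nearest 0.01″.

sin φ = -0.918586, cos φ = 0.395222, sin λ = 0.639679, cos λ = -0.768642.
North component: ΔN = −sin φ cos λ·ΔX − sin φ sin λ·ΔY + cos φ·ΔZ = −(-0.918586)(-0.768642)(179) − (-0.918586)(0.639679)(409) + (0.395222)(-119) = 66.91 m.
1° of latitude spans πR/180 = 111195 m, so Δφ = 66.91 / 111195 × 3600 = 2.166″.

Δφ = 2.17″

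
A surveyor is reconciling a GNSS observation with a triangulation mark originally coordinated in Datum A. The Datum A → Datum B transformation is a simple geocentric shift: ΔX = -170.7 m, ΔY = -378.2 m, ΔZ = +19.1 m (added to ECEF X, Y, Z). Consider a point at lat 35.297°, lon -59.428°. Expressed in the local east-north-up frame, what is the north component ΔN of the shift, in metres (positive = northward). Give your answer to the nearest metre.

ΔN = -122 m

At φ = 35.297°, λ = -59.428°: sin φ = 0.577815, cos φ = 0.816168, sin λ = -0.860991, cos λ = 0.508621.
ΔN = −sin φ cos λ·ΔX − sin φ sin λ·ΔY + cos φ·ΔZ = −(0.577815)(0.508621)(-170.7) − (0.577815)(-0.860991)(-378.2) + (0.816168)(19.1) = -122.40 m.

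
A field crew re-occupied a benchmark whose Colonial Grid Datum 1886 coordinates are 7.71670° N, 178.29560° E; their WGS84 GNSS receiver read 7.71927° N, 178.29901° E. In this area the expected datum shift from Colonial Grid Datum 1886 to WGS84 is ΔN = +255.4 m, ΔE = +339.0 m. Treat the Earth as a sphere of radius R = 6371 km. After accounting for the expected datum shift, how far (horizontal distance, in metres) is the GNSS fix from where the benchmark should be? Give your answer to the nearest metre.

Observed coordinate differences: Δφ = +0.00257°, Δλ = +0.00341°.
Converting to metres (1° lat = 111195 m, cos φ = 0.990944): observed ΔN = 285.8 m, observed ΔE = 375.7 m.
Subtracting the expected shift leaves a residual of 285.8 − (255.4) = 30.4 m north and 375.7 − (339.0) = 36.7 m east.
Residual distance = √(30.4² + 36.7²) = 47.7 m.

48 m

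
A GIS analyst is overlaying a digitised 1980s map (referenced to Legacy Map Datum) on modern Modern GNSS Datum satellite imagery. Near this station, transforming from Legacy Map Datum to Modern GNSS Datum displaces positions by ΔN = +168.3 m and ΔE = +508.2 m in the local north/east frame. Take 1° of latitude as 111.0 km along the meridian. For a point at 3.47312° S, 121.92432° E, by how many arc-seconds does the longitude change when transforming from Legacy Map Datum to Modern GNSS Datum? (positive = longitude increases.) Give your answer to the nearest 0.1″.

At latitude -3.47312°, cos φ = 0.998163.
1° of longitude at this latitude = 111.0 × cos φ = 110.80 km, so Δλ = 508.2 / 110796.1 = 0.0045868° = 16.512″.

Δλ = 16.5″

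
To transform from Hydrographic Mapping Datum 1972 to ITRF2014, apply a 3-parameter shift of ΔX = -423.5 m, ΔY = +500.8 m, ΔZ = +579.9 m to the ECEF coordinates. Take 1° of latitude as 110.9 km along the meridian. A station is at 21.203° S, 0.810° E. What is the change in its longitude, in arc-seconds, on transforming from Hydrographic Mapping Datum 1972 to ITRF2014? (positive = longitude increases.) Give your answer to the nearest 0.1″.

sin φ = -0.361673, cos φ = 0.932305, sin λ = 0.014137, cos λ = 0.999900.
East component: ΔE = −sin λ·ΔX + cos λ·ΔY = −(0.014137)(-423.5) + (0.999900)(500.8) = 506.74 m.
1° of latitude spans 110900 m; at latitude φ, 1° of longitude spans that × cos φ = 103392.6 m, so Δλ = 506.74 / 103392.6 × 3600 = 17.644″.

Δλ = 17.6″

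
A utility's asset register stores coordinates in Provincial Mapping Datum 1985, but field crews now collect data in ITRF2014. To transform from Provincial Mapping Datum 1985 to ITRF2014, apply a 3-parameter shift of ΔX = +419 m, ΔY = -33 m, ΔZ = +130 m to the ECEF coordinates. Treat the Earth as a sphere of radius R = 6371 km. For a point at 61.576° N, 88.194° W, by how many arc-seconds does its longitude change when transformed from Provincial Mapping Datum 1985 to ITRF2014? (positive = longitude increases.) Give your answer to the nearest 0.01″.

Δλ = 28.41″

sin φ = 0.879449, cos φ = 0.475993, sin λ = -0.999503, cos λ = 0.031515.
East component: ΔE = −sin λ·ΔX + cos λ·ΔY = −(-0.999503)(419) + (0.031515)(-33) = 417.75 m.
1° of latitude spans πR/180 = 111195 m; at latitude φ, 1° of longitude spans that × cos φ = 52928.0 m, so Δλ = 417.75 / 52928.0 × 3600 = 28.414″.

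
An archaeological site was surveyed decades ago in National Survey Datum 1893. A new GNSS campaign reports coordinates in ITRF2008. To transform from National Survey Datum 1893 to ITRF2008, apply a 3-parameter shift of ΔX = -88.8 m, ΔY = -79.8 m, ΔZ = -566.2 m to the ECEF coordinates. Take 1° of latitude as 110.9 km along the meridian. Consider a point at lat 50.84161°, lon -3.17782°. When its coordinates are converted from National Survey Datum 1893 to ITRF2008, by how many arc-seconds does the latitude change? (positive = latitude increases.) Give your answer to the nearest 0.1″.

Δφ = -9.5″

sin φ = 0.775403, cos φ = 0.631466, sin λ = -0.055435, cos λ = 0.998462.
North component: ΔN = −sin φ cos λ·ΔX − sin φ sin λ·ΔY + cos φ·ΔZ = −(0.775403)(0.998462)(-88.8) − (0.775403)(-0.055435)(-79.8) + (0.631466)(-566.2) = -292.22 m.
1° of latitude spans 110900 m, so Δφ = -292.22 / 110900 × 3600 = -9.486″.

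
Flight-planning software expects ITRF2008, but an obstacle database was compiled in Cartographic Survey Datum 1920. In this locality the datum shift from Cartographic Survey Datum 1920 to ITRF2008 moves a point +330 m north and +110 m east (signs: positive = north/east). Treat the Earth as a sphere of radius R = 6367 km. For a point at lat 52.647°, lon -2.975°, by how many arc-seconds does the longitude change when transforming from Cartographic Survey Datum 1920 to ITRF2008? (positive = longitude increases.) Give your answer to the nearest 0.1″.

Δλ = 5.9″

At latitude 52.647°, cos φ = 0.606724.
One radian of longitude at latitude φ spans R cos φ, so Δλ = ΔE / (R cos φ) = 110.0 / (6367000 × 0.606724) = 2.8475e-05 rad = 5.873″.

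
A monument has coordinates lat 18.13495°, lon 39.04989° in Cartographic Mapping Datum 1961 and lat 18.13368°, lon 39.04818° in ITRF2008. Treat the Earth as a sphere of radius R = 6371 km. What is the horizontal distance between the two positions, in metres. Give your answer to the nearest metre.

229 m

Δφ = 18.13368° − 18.13495° = -0.00127°; Δλ = 39.04818° − 39.04989° = -0.00171°.
1° along a meridian = πR/180 = 111195 m.
ΔN = Δφ × 111195 = -141.2 m; ΔE = Δλ × 111195 × cos(18.13495°) = -0.00171 × 111195 × 0.950326 = -180.7 m.
Distance = √(ΔE² + ΔN²) = √((-180.7)² + (-141.2)²) = 229.3 m.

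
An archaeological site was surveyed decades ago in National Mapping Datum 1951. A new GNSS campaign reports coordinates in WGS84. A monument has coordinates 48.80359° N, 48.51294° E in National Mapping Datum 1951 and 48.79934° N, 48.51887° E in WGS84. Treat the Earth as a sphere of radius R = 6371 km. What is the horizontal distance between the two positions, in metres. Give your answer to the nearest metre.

642 m

Δφ = 48.79934° − 48.80359° = -0.00425°; Δλ = 48.51887° − 48.51294° = +0.00593°.
1° along a meridian = πR/180 = 111195 m.
ΔN = Δφ × 111195 = -472.6 m; ΔE = Δλ × 111195 × cos(48.80359°) = +0.00593 × 111195 × 0.658642 = 434.3 m.
Distance = √(ΔE² + ΔN²) = √(434.3² + (-472.6)²) = 641.8 m.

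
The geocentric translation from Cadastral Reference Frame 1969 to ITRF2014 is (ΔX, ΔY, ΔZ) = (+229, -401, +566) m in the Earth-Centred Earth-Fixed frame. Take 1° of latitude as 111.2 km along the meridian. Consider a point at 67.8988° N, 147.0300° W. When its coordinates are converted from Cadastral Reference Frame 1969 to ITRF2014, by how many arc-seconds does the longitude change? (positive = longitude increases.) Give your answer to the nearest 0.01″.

sin φ = 0.926521, cos φ = 0.376244, sin λ = -0.544200, cos λ = -0.838956.
East component: ΔE = −sin λ·ΔX + cos λ·ΔY = −(-0.544200)(229) + (-0.838956)(-401) = 461.04 m.
1° of latitude spans 111200 m; at latitude φ, 1° of longitude spans that × cos φ = 41838.3 m, so Δλ = 461.04 / 41838.3 × 3600 = 39.671″.

Δλ = 39.67″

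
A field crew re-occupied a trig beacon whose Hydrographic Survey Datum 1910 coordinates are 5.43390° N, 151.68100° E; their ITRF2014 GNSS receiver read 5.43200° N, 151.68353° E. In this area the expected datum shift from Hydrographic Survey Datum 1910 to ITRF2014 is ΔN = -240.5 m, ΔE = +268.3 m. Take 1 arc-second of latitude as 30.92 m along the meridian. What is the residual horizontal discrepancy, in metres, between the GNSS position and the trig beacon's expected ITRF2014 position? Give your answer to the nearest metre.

Observed coordinate differences: Δφ = -0.00190°, Δλ = +0.00253°.
Converting to metres (1° lat = 111312 m, cos φ = 0.995506): observed ΔN = -211.5 m, observed ΔE = 280.4 m.
Subtracting the expected shift leaves a residual of -211.5 − (-240.5) = 29.0 m north and 280.4 − (268.3) = 12.1 m east.
Residual distance = √(29.0² + 12.1²) = 31.4 m.

31 m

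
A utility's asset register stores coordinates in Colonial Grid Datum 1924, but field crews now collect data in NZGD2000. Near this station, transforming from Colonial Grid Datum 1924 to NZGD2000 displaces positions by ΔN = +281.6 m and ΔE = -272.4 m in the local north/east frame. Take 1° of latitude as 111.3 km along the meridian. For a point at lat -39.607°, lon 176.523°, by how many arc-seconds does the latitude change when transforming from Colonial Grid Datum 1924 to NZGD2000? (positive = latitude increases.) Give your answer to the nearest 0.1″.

1° of latitude = 111.3 km, so Δφ = 281.6 / 111300 = 0.0025301° = 9.108″.

Δφ = 9.1″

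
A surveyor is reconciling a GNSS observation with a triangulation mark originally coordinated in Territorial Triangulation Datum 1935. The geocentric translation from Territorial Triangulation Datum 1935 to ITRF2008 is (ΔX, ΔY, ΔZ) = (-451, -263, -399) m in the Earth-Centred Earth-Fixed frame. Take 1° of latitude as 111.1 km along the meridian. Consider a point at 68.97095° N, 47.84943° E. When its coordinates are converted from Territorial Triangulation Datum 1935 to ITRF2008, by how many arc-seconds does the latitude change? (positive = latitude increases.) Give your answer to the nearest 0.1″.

sin φ = 0.933399, cos φ = 0.358841, sin λ = 0.741384, cos λ = 0.671081.
North component: ΔN = −sin φ cos λ·ΔX − sin φ sin λ·ΔY + cos φ·ΔZ = −(0.933399)(0.671081)(-451) − (0.933399)(0.741384)(-263) + (0.358841)(-399) = 321.32 m.
1° of latitude spans 111100 m, so Δφ = 321.32 / 111100 × 3600 = 10.412″.

Δφ = 10.4″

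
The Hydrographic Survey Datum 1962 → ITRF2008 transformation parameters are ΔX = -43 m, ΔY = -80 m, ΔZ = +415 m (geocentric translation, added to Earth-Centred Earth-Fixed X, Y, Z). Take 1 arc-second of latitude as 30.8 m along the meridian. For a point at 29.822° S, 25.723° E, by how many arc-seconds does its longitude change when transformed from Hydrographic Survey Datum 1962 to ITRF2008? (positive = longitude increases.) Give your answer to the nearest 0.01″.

sin φ = -0.497307, cos φ = 0.867575, sin λ = 0.434021, cos λ = 0.900903.
East component: ΔE = −sin λ·ΔX + cos λ·ΔY = −(0.434021)(-43) + (0.900903)(-80) = -53.41 m.
1° of latitude spans 3600 × 30.80 = 110880 m; at latitude φ, 1° of longitude spans that × cos φ = 96196.7 m, so Δλ = -53.41 / 96196.7 × 3600 = -1.999″.

Δλ = -2.00″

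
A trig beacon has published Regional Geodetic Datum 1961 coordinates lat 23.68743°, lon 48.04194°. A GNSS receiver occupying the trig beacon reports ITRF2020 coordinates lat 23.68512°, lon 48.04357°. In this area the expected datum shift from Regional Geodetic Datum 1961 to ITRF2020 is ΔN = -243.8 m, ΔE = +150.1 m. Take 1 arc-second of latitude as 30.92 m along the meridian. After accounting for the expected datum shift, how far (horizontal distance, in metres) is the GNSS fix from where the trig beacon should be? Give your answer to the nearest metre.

Observed coordinate differences: Δφ = -0.00231°, Δλ = +0.00163°.
Converting to metres (1° lat = 111312 m, cos φ = 0.915751): observed ΔN = -257.1 m, observed ΔE = 166.2 m.
Subtracting the expected shift leaves a residual of -257.1 − (-243.8) = -13.3 m north and 166.2 − (150.1) = 16.1 m east.
Residual distance = √((-13.3)² + 16.1²) = 20.9 m.

21 m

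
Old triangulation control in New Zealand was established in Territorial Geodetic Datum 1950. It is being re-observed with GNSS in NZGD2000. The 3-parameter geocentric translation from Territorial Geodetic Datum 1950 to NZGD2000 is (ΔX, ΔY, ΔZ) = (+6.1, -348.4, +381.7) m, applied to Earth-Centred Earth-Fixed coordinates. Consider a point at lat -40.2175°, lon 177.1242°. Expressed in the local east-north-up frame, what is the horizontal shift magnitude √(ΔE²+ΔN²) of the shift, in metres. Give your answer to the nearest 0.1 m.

444.0 m

The local east axis at (φ, λ) is (−sin λ, cos λ, 0), so ΔE = −sin(177.1242°)·6.1 + cos(177.1242°)·(-348.4) = 347.66 m.
The local north axis is (−sin φ cos λ, −sin φ sin λ, cos φ), giving ΔN = -3.934 − 11.286 + 291.466 = 276.25 m.
Horizontal magnitude = √(ΔE² + ΔN²) = √(347.66² + 276.25²) = 444.04 m.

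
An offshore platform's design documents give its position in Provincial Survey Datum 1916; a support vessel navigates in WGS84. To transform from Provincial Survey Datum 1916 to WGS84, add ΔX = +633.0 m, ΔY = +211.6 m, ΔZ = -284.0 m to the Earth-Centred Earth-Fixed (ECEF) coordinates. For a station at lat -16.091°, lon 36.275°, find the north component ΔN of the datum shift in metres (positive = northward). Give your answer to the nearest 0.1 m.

ΔN = -96.7 m

At φ = -16.091°, λ = 36.275°: sin φ = -0.277164, cos φ = 0.960823, sin λ = 0.591661, cos λ = 0.806187.
ΔN = −sin φ cos λ·ΔX − sin φ sin λ·ΔY + cos φ·ΔZ = −(-0.277164)(0.806187)(633.0) − (-0.277164)(0.591661)(211.6) + (0.960823)(-284.0) = -96.73 m.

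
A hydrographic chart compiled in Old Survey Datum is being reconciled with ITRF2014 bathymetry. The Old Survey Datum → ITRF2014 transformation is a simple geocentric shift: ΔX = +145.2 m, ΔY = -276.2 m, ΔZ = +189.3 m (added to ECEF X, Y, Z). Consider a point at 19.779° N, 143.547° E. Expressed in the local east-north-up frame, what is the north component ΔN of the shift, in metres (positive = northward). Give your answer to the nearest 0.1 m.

ΔN = 273.2 m

At φ = 19.779°, λ = 143.547°: sin φ = 0.338393, cos φ = 0.941005, sin λ = 0.594163, cos λ = -0.804345.
ΔN = −sin φ cos λ·ΔX − sin φ sin λ·ΔY + cos φ·ΔZ = −(0.338393)(-0.804345)(145.2) − (0.338393)(0.594163)(-276.2) + (0.941005)(189.3) = 273.19 m.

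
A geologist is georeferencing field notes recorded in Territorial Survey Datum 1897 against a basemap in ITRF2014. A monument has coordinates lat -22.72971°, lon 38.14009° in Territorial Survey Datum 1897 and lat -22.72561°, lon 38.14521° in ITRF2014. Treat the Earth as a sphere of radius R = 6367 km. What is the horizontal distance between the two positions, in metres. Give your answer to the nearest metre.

Δφ = -22.72561° − -22.72971° = +0.00410°; Δλ = 38.14521° − 38.14009° = +0.00512°.
1° along a meridian = πR/180 = 111125 m.
ΔN = Δφ × 111125 = 455.6 m; ΔE = Δλ × 111125 × cos(-22.72971°) = +0.00512 × 111125 × 0.922338 = 524.8 m.
Distance = √(ΔE² + ΔN²) = √(524.8² + 455.6²) = 695.0 m.

695 m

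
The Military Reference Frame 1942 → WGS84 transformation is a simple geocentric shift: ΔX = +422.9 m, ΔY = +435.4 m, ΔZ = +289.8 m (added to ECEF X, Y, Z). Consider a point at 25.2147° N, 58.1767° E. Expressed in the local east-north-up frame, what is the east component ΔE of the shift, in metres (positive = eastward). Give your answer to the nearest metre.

The local east axis at (φ, λ) is (−sin λ, cos λ, 0), so ΔE = −sin(58.1767°)·422.9 + cos(58.1767°)·435.4 = -129.74 m.

ΔE = -130 m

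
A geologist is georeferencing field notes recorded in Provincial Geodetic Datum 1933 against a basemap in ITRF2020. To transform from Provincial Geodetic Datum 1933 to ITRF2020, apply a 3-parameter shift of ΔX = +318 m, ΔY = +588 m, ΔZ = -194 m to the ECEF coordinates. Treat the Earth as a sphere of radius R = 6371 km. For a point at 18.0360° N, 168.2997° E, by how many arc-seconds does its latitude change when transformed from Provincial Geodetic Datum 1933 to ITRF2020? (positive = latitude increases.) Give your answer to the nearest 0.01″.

sin φ = 0.309614, cos φ = 0.950862, sin λ = 0.202792, cos λ = -0.979222.
North component: ΔN = −sin φ cos λ·ΔX − sin φ sin λ·ΔY + cos φ·ΔZ = −(0.309614)(-0.979222)(318) − (0.309614)(0.202792)(588) + (0.950862)(-194) = -124.97 m.
1° of latitude spans πR/180 = 111195 m, so Δφ = -124.97 / 111195 × 3600 = -4.046″.

Δφ = -4.05″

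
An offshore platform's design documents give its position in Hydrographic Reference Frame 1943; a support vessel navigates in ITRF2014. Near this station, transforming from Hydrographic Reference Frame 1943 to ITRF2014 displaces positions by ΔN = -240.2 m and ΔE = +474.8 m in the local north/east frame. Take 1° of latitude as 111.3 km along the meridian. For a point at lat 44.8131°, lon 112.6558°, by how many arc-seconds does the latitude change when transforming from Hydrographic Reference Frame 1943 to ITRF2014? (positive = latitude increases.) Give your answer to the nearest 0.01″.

Δφ = -7.77″

1° of latitude = 111.3 km, so Δφ = -240.2 / 111300 = -0.0021581° = -7.769″.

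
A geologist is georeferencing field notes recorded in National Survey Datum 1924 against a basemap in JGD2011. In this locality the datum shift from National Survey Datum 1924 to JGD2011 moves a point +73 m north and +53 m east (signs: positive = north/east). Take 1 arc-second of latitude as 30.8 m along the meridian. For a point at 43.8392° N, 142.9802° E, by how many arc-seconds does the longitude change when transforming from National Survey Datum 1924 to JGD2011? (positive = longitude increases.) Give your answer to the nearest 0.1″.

Δλ = 2.4″

At latitude 43.8392°, cos φ = 0.721287.
1″ of longitude at this latitude = 30.80 × cos φ = 22.2156 m, so Δλ = 53.0 / 22.2156 = 2.386″.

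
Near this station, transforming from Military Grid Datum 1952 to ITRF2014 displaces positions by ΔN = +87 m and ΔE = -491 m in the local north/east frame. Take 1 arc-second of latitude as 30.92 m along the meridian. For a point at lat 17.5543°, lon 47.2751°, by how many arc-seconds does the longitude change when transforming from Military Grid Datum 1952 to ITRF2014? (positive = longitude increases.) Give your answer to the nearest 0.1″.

At latitude 17.5543°, cos φ = 0.953432.
1″ of longitude at this latitude = 30.92 × cos φ = 29.4801 m, so Δλ = -491.0 / 29.4801 = -16.655″.

Δλ = -16.7″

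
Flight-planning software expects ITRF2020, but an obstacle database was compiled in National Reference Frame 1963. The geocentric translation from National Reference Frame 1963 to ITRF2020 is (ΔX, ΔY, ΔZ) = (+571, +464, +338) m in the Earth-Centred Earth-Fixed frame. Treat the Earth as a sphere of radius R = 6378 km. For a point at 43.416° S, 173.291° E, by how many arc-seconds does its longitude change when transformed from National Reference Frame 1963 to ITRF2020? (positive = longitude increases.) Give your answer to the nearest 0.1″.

Δλ = -23.5″

sin φ = -0.687290, cos φ = 0.726383, sin λ = 0.116827, cos λ = -0.993152.
East component: ΔE = −sin λ·ΔX + cos λ·ΔY = −(0.116827)(571) + (-0.993152)(464) = -527.53 m.
1° of latitude spans πR/180 = 111317 m; at latitude φ, 1° of longitude spans that × cos φ = 80858.8 m, so Δλ = -527.53 / 80858.8 × 3600 = -23.487″.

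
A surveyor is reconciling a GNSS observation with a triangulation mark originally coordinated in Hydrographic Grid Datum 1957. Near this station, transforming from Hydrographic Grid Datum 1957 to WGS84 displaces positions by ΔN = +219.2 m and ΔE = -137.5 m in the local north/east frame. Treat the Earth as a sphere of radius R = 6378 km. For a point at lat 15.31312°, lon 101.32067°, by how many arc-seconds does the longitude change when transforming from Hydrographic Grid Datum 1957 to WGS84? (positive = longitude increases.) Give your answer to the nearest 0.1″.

Δλ = -4.6″

At latitude 15.31312°, cos φ = 0.964497.
One radian of longitude at latitude φ spans R cos φ, so Δλ = ΔE / (R cos φ) = -137.5 / (6378000 × 0.964497) = -2.2352e-05 rad = -4.610″.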